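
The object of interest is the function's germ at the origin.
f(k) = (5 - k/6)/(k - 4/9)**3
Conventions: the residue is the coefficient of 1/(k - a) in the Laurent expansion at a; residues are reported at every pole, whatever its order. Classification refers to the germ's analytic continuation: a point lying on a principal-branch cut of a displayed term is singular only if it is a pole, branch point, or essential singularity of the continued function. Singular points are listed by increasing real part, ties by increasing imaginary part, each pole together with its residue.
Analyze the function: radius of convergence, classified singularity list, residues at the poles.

Denominator factor (k - 4/9)^3: pole of order 3 at 4/9, modulus 4/9.
The radius of convergence is the smallest modulus among the singular points: 4/9.
At the order-3 pole 4/9 set g(k) = (k - (4/9))^3*f(k) = 5 - k/6.
Order-3 pole: residue = g''(a)/2; g''(4/9) = 0, so the residue is 0.

Radius of convergence at 0: 4/9.
At 4/9: a pole of order 3; residue 0.


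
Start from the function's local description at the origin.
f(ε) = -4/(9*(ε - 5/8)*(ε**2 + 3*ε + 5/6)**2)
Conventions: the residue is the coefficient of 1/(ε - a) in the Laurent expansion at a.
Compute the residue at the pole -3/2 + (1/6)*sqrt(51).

The factor ε**2 + 3*ε + 5/6 splits as (ε - a)(ε - a') with a = -3/2 + (1/6)*sqrt(51), a' = -3/2 - (1/6)*sqrt(51). At the order-2 pole a set g(ε) = (ε - a)^2*f(ε) = [-4/(9*(ε - 5/8))] / (ε - a')^2.
Order-2 pole: residue = g'(a); g'(-3/2 + (1/6)*sqrt(51)) = 8192/354025 - (192/354025)*sqrt(51), so the residue is 8192/354025 - (192/354025)*sqrt(51).

The residue is 8192/354025 - (192/354025)*sqrt(51).


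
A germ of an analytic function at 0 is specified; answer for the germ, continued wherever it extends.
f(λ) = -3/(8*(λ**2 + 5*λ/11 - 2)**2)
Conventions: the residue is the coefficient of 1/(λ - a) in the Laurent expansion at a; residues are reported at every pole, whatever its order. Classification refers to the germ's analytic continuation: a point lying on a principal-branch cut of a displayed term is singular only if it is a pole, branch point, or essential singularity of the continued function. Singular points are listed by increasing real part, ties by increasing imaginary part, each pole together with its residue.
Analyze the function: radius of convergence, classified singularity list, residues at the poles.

Radius of convergence at 0: -5/22 + (1/22)*sqrt(993).
At -5/22 - (1/22)*sqrt(993): a pole of order 2; residue -(1331/1314732)*sqrt(993).
At -5/22 + (1/22)*sqrt(993): a pole of order 2; residue (1331/1314732)*sqrt(993).

Denominator factor (λ**2 + 5*λ/11 - 2)^2: discriminant 993/121, real irrational roots -5/22 + (1/22)*sqrt(993) and -5/22 - (1/22)*sqrt(993); poles of order 2, moduli -5/22 + (1/22)*sqrt(993) and 5/22 + (1/22)*sqrt(993).
The radius of convergence is the smallest modulus among the singular points: -5/22 + (1/22)*sqrt(993).
The factor λ**2 + 5*λ/11 - 2 splits as (λ - a)(λ - a') with a = -5/22 - (1/22)*sqrt(993), a' = -5/22 + (1/22)*sqrt(993). At the order-2 pole a set g(λ) = (λ - a)^2*f(λ) = [-3/8] / (λ - a')^2.
Order-2 pole: residue = g'(a); g'(-5/22 - (1/22)*sqrt(993)) = -(1331/1314732)*sqrt(993), so the residue is -(1331/1314732)*sqrt(993).
The factor λ**2 + 5*λ/11 - 2 splits as (λ - a)(λ - a') with a = -5/22 + (1/22)*sqrt(993), a' = -5/22 - (1/22)*sqrt(993). At the order-2 pole a set g(λ) = (λ - a)^2*f(λ) = [-3/8] / (λ - a')^2.
Order-2 pole: residue = g'(a); g'(-5/22 + (1/22)*sqrt(993)) = (1331/1314732)*sqrt(993), so the residue is (1331/1314732)*sqrt(993).
List the singular points by increasing real part (a conjugate pair: the negative imaginary part first).


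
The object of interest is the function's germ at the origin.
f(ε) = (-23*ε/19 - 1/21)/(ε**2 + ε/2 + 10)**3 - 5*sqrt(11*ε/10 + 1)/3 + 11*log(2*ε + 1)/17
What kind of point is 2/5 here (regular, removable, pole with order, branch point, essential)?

The point is a regular point.

Denominator factors: ε**2 + ε/2 + 10 = 259/25 at ε = 2/5 — none vanishes.
Branch term sqrt(1 - ε/(-10/11)): argument at 2/5 is 36/25, nonzero, so 2/5 is not its branch point (a point on a principal cut is still regular for the continued germ).
Branch term log(1 - ε/(-1/2)): argument at 2/5 is 9/5, nonzero, so 2/5 is not its branch point (a point on a principal cut is still regular for the continued germ).
So the germ continues analytically to 2/5.


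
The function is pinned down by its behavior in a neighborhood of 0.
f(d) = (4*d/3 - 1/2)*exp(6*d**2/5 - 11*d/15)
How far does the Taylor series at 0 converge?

The radius of convergence is infinite.

The factor exp(6*d**2/5 - 11*d/15) is entire and contributes no finite singular point.
The polynomial part has no poles.
No finite singular points: the Taylor series at 0 converges everywhere.


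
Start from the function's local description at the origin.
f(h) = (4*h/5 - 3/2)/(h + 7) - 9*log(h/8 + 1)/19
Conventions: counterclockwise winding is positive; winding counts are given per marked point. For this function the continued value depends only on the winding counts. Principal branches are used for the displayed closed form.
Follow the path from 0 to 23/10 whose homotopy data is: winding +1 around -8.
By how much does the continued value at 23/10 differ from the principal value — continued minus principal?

Continued minus principal equals -(18/19)*pi*i.

The rational part is single-valued and drops out of the difference; each branch term changes only by its own monodromy.
(-9/19)*log(1 - h/(-8)): each positive loop around -8 adds 2*pi*i to the log, so winding +1 contributes (-9/19)*(1)*2*pi*i = -(18/19)*pi*i.
Summing the contributions at h = 23/10 gives -(18/19)*pi*i.


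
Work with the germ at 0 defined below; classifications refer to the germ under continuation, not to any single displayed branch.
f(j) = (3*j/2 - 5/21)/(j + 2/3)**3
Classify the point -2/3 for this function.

The denominator factor j + 2/3 vanishes at -2/3 and appears to the power 3; the numerator there equals -26/21, nonzero, and no other factor vanishes.
Hence a pole whose order is the multiplicity, 3.

The point is a pole of order 3.


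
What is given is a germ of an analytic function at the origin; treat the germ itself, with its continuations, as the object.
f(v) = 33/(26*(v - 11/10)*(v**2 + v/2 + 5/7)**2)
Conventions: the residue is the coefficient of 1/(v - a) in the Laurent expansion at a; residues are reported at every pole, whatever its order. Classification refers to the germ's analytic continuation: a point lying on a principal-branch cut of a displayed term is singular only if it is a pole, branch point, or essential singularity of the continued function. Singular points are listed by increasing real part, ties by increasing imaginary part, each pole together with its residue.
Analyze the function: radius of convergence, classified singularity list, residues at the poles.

Denominator factor (v - 11/10): pole of order 1 at 11/10, modulus 11/10.
Denominator factor (v**2 + v/2 + 5/7)^2: discriminant -73/28, complex-conjugate roots (-1/4) + ((1/28)*sqrt(511))*i and (-1/4) - ((1/28)*sqrt(511))*i; poles of order 2, moduli (1/7)*sqrt(35) and (1/7)*sqrt(35).
The radius of convergence is the smallest modulus among the singular points: (1/7)*sqrt(35).
The factor v**2 + v/2 + 5/7 splits as (v - a)(v - a') with a = (-1/4) - ((1/28)*sqrt(511))*i, a' = (-1/4) + ((1/28)*sqrt(511))*i. At the order-2 pole a set g(v) = (v - a)^2*f(v) = [33/(26*(v - 11/10))] / (v - a')^2.
Order-2 pole: residue = g'(a); g'((-1/4) - ((1/28)*sqrt(511))*i) = (-1010625/9749428) - ((1154562255/51954701812)*sqrt(511))*i, so the residue is (-1010625/9749428) - ((1154562255/51954701812)*sqrt(511))*i.
The factor v**2 + v/2 + 5/7 splits as (v - a)(v - a') with a = (-1/4) + ((1/28)*sqrt(511))*i, a' = (-1/4) - ((1/28)*sqrt(511))*i. At the order-2 pole a set g(v) = (v - a)^2*f(v) = [33/(26*(v - 11/10))] / (v - a')^2.
Order-2 pole: residue = g'(a); g'((-1/4) + ((1/28)*sqrt(511))*i) = (-1010625/9749428) + ((1154562255/51954701812)*sqrt(511))*i, so the residue is (-1010625/9749428) + ((1154562255/51954701812)*sqrt(511))*i.
At the order-1 pole 11/10 set g(v) = (v - (11/10))*f(v) = 33/(26*(v**2 + v/2 + 5/7)**2).
Simple pole: residue = g(a) at a = 11/10, which is 1010625/4874714.
List the singular points by increasing real part (a conjugate pair: the negative imaginary part first).

Radius of convergence at 0: (1/7)*sqrt(35).
At (-1/4) - ((1/28)*sqrt(511))*i: a pole of order 2; residue (-1010625/9749428) - ((1154562255/51954701812)*sqrt(511))*i.
At (-1/4) + ((1/28)*sqrt(511))*i: a pole of order 2; residue (-1010625/9749428) + ((1154562255/51954701812)*sqrt(511))*i.
At 11/10: a pole of order 1; residue 1010625/4874714.


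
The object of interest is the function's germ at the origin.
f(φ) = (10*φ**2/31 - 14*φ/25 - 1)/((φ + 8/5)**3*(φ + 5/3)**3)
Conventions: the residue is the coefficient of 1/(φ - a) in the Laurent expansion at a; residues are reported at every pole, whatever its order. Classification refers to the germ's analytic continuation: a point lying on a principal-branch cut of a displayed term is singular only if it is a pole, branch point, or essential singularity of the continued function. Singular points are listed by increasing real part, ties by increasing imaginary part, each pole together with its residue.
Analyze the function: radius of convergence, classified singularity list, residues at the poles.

Radius of convergence at 0: 8/5.
At -5/3: a pole of order 3; residue -109480950/31.
At -8/5: a pole of order 3; residue 109480950/31.

Denominator factor (φ + 5/3)^3: pole of order 3 at -5/3, modulus 5/3.
Denominator factor (φ + 8/5)^3: pole of order 3 at -8/5, modulus 8/5.
The radius of convergence is the smallest modulus among the singular points: 8/5.
At the order-3 pole -5/3 set g(φ) = (φ - (-5/3))^3*f(φ) = (10*φ**2/31 - 14*φ/25 - 1)/(φ + 8/5)**3.
Order-3 pole: residue = g''(a)/2; g''(-5/3) = -218961900/31, so the residue is -109480950/31.
At the order-3 pole -8/5 set g(φ) = (φ - (-8/5))^3*f(φ) = (10*φ**2/31 - 14*φ/25 - 1)/(φ + 5/3)**3.
Order-3 pole: residue = g''(a)/2; g''(-8/5) = 218961900/31, so the residue is 109480950/31.
List the singular points by increasing real part (a conjugate pair: the negative imaginary part first).


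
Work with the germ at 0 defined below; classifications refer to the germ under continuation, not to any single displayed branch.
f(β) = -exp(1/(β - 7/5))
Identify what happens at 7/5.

The exponent 1/(β - (7/5)) has a pole at 7/5, so exp(1/(β - (7/5))) takes every nonzero value near it: an essential singularity (not a pole of any order).

The point is an essential singularity.


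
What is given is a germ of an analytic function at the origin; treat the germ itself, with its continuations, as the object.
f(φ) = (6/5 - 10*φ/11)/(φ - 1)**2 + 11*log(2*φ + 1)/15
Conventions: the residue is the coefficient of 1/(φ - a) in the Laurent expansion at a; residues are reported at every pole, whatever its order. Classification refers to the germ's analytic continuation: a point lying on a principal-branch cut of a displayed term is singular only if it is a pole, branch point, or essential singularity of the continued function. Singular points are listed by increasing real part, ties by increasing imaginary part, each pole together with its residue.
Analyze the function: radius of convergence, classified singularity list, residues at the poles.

Radius of convergence at 0: 1/2.
At -1/2: a logarithmic branch point.
At 1: a pole of order 2; residue -10/11.

Denominator factor (φ - 1)^2: pole of order 2 at 1, modulus 1.
Branch term (11/15)*log(1 - φ/(-1/2)): its argument vanishes at φ = -1/2, a logarithmic branch point, modulus 1/2.
The radius of convergence is the smallest modulus among the singular points: 1/2.
The branch term is analytic at 1 and contributes nothing to the residue; only the rational part matters.
At the order-2 pole 1 set g(φ) = (φ - (1))^2*(rational part) = 6/5 - 10*φ/11.
Order-2 pole: residue = g'(a); g'(1) = -10/11, so the residue is -10/11.
List the singular points by increasing real part (a conjugate pair: the negative imaginary part first).


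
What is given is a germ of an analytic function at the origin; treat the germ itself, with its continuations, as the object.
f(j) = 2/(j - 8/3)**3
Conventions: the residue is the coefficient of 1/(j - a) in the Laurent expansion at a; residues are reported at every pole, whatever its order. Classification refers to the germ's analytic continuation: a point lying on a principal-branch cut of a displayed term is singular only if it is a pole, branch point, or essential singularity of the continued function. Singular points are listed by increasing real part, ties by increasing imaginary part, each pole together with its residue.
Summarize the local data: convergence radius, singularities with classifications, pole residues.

Denominator factor (j - 8/3)^3: pole of order 3 at 8/3, modulus 8/3.
The radius of convergence is the smallest modulus among the singular points: 8/3.
At the order-3 pole 8/3 set g(j) = (j - (8/3))^3*f(j) = 2.
Order-3 pole: residue = g''(a)/2; g''(8/3) = 0, so the residue is 0.

Radius of convergence at 0: 8/3.
At 8/3: a pole of order 3; residue 0.


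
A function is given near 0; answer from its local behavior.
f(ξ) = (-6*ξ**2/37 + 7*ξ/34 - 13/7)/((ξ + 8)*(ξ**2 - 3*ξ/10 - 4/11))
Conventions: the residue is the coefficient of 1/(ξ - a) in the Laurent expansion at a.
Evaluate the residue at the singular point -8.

The residue is -3361875/15991696.

At the order-1 pole -8 set g(ξ) = (ξ - (-8))*f(ξ) = (-6*ξ**2/37 + 7*ξ/34 - 13/7)/(ξ**2 - 3*ξ/10 - 4/11).
Simple pole: residue = g(a) at a = -8, which is -3361875/15991696.


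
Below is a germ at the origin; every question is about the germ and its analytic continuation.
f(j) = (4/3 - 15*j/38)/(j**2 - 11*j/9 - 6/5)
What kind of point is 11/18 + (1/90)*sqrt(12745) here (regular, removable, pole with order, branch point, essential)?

The denominator factor j**2 - 11*j/9 - 6/5 vanishes at 11/18 + (1/90)*sqrt(12745) and appears to the power 1; the numerator there equals 83/76 - (1/228)*sqrt(12745), nonzero, and no other factor vanishes.
Hence a pole whose order is the multiplicity, 1.

The point is a pole of order 1.


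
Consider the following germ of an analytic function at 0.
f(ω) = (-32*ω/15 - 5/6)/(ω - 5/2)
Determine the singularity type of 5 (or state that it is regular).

Denominator factors: ω - 5/2 = 5/2 at ω = 5 — none vanishes.
So the germ continues analytically to 5.

The point is a regular point.


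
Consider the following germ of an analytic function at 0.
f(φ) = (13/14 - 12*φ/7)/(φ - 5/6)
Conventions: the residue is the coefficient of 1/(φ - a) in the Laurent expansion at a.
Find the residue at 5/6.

At the order-1 pole 5/6 set g(φ) = (φ - (5/6))*f(φ) = 13/14 - 12*φ/7.
Simple pole: residue = g(a) at a = 5/6, which is -1/2.

The residue is -1/2.


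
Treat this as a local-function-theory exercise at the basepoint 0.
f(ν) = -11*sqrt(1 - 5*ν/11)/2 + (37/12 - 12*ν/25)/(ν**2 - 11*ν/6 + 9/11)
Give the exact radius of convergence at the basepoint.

The radius of convergence is 11/12 - (1/132)*sqrt(385).

Denominator factor (ν**2 - 11*ν/6 + 9/11): discriminant 35/396, real irrational roots 11/12 + (1/132)*sqrt(385) and 11/12 - (1/132)*sqrt(385); poles of order 1, moduli 11/12 + (1/132)*sqrt(385) and 11/12 - (1/132)*sqrt(385).
Branch term (-11/2)*sqrt(1 - ν/(11/5)): its argument vanishes at ν = 11/5, a square-root branch point, modulus 11/5.
The radius of convergence is the smallest modulus among the singular points: 11/12 - (1/132)*sqrt(385).


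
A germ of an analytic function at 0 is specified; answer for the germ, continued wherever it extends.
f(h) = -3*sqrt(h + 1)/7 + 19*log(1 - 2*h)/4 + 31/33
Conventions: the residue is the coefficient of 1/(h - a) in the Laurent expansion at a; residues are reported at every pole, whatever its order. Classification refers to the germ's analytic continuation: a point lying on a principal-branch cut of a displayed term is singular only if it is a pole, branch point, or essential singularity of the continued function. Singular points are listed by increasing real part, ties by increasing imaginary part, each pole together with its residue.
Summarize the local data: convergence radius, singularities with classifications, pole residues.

Branch term (19/4)*log(1 - h/(1/2)): its argument vanishes at h = 1/2, a logarithmic branch point, modulus 1/2.
Branch term (-3/7)*sqrt(1 - h/(-1)): its argument vanishes at h = -1, a square-root branch point, modulus 1.
The radius of convergence is the smallest modulus among the singular points: 1/2.
List the singular points by increasing real part (a conjugate pair: the negative imaginary part first).

Radius of convergence at 0: 1/2.
At -1: an algebraic (square-root) branch point.
At 1/2: a logarithmic branch point.


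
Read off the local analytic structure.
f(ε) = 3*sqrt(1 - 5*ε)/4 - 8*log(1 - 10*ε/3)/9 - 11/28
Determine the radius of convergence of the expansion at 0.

The radius of convergence is 1/5.

Branch term (3/4)*sqrt(1 - ε/(1/5)): its argument vanishes at ε = 1/5, a square-root branch point, modulus 1/5.
Branch term (-8/9)*log(1 - ε/(3/10)): its argument vanishes at ε = 3/10, a logarithmic branch point, modulus 3/10.
The radius of convergence is the smallest modulus among the singular points: 1/5.


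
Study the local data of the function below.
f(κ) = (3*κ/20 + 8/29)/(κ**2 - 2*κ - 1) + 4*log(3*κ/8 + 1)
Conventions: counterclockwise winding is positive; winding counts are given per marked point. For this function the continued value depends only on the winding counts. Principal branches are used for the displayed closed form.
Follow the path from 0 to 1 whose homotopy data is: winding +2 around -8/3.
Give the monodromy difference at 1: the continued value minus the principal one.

The rational part is single-valued and drops out of the difference; each branch term changes only by its own monodromy.
(4)*log(1 - κ/(-8/3)): each positive loop around -8/3 adds 2*pi*i to the log, so winding +2 contributes (4)*(2)*2*pi*i = (16)*pi*i.
Summing the contributions at κ = 1 gives (16)*pi*i.

Continued minus principal equals (16)*pi*i.


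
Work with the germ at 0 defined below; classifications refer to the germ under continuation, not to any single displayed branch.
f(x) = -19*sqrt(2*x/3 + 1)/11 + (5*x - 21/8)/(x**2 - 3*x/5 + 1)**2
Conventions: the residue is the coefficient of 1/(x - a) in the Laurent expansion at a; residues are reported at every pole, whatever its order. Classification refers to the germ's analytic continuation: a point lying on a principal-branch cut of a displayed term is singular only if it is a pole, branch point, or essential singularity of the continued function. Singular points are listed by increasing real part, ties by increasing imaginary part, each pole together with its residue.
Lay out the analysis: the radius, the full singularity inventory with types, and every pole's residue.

Denominator factor (x**2 - 3*x/5 + 1)^2: discriminant -91/25, complex-conjugate roots (3/10) + ((1/10)*sqrt(91))*i and (3/10) - ((1/10)*sqrt(91))*i; poles of order 2, moduli 1 and 1.
Branch term (-19/11)*sqrt(1 - x/(-3/2)): its argument vanishes at x = -3/2, a square-root branch point, modulus 3/2.
The radius of convergence is the smallest modulus among the singular points: 1.
The branch term is analytic at (3/10) - ((1/10)*sqrt(91))*i and contributes nothing to the residue; only the rational part matters.
The factor x**2 - 3*x/5 + 1 splits as (x - a)(x - a') with a = (3/10) - ((1/10)*sqrt(91))*i, a' = (3/10) + ((1/10)*sqrt(91))*i. At the order-2 pole a set g(x) = (x - a)^2*(rational part) = [5*x - 21/8] / (x - a')^2.
Order-2 pole: residue = g'(a); g'((3/10) - ((1/10)*sqrt(91))*i) = -((1125/33124)*sqrt(91))*i, so the residue is -((1125/33124)*sqrt(91))*i.
The branch term is analytic at (3/10) + ((1/10)*sqrt(91))*i and contributes nothing to the residue; only the rational part matters.
The factor x**2 - 3*x/5 + 1 splits as (x - a)(x - a') with a = (3/10) + ((1/10)*sqrt(91))*i, a' = (3/10) - ((1/10)*sqrt(91))*i. At the order-2 pole a set g(x) = (x - a)^2*(rational part) = [5*x - 21/8] / (x - a')^2.
Order-2 pole: residue = g'(a); g'((3/10) + ((1/10)*sqrt(91))*i) = ((1125/33124)*sqrt(91))*i, so the residue is ((1125/33124)*sqrt(91))*i.
List the singular points by increasing real part (a conjugate pair: the negative imaginary part first).

Radius of convergence at 0: 1.
At -3/2: an algebraic (square-root) branch point.
At (3/10) - ((1/10)*sqrt(91))*i: a pole of order 2; residue -((1125/33124)*sqrt(91))*i.
At (3/10) + ((1/10)*sqrt(91))*i: a pole of order 2; residue ((1125/33124)*sqrt(91))*i.


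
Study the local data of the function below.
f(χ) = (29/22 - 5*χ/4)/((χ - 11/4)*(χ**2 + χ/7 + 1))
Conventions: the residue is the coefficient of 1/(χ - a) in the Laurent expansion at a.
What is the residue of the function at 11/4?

The residue is -2611/11033.

At the order-1 pole 11/4 set g(χ) = (χ - (11/4))*f(χ) = (29/22 - 5*χ/4)/(χ**2 + χ/7 + 1).
Simple pole: residue = g(a) at a = 11/4, which is -2611/11033.


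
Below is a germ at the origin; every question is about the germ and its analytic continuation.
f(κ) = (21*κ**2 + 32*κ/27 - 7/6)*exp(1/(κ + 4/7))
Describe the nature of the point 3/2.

The point is a regular point.

There is no denominator, hence no pole anywhere.
The essential point of exp(1/(κ - (-4/7))) is -4/7, not 3/2.
So the germ continues analytically to 3/2.


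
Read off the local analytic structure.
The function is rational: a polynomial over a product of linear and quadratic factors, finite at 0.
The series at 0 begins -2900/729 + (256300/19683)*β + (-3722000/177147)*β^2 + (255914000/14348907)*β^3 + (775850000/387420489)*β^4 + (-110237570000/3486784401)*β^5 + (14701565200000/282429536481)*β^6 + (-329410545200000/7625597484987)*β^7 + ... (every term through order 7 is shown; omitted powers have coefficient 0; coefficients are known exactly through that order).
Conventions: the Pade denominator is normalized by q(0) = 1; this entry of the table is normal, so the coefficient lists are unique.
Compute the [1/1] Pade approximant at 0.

Taylor coefficients needed (read off): a_0 = -2900/729, a_1 = 256300/19683, a_2 = -3722000/177147.
Write the denominator as Q(β) = 1 + q1*β. Requiring Q*f - P = O(β^3) with deg P <= 1 kills the coefficients of β^2..β^2 in Q*f:
  β^2: a_2 + q1*a_1 = 0, i.e. -3722000/177147 + (256300/19683)*q1 = 0.
Solving this linear system: q1 = 37220/23067.
The numerator is Q*f truncated at degree 1: P0 = a_0 = -2900/729; P1 = a_1 + q1*a_0 = 333082900/50447529.

The Pade approximant has numerator coefficients [-2900/729, 333082900/50447529]; denominator coefficients [1, 37220/23067].


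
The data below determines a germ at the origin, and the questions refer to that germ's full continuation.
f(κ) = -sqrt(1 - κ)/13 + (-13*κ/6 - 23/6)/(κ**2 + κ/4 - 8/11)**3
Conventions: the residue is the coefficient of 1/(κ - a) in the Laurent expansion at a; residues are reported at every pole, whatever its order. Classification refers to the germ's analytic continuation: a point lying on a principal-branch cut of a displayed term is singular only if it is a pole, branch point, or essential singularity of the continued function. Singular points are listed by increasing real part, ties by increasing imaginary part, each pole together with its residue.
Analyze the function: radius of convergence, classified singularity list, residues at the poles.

Denominator factor (κ**2 + κ/4 - 8/11)^3: discriminant 523/176, real irrational roots -1/8 + (1/88)*sqrt(5753) and -1/8 - (1/88)*sqrt(5753); poles of order 3, moduli -1/8 + (1/88)*sqrt(5753) and 1/8 + (1/88)*sqrt(5753).
Branch term (-1/13)*sqrt(1 - κ/(1)): its argument vanishes at κ = 1, a square-root branch point, modulus 1.
The radius of convergence is the smallest modulus among the singular points: -1/8 + (1/88)*sqrt(5753).
The branch term is analytic at -1/8 - (1/88)*sqrt(5753) and contributes nothing to the residue; only the rational part matters.
The factor κ**2 + κ/4 - 8/11 splits as (κ - a)(κ - a') with a = -1/8 - (1/88)*sqrt(5753), a' = -1/8 + (1/88)*sqrt(5753). At the order-3 pole a set g(κ) = (κ - a)^3*(rational part) = [-13*κ/6 - 23/6] / (κ - a')^3.
Order-3 pole: residue = g''(a)/2; g''(-1/8 - (1/88)*sqrt(5753)) = (5296896/143055667)*sqrt(5753), so the residue is (2648448/143055667)*sqrt(5753).
The branch term is analytic at -1/8 + (1/88)*sqrt(5753) and contributes nothing to the residue; only the rational part matters.
The factor κ**2 + κ/4 - 8/11 splits as (κ - a)(κ - a') with a = -1/8 + (1/88)*sqrt(5753), a' = -1/8 - (1/88)*sqrt(5753). At the order-3 pole a set g(κ) = (κ - a)^3*(rational part) = [-13*κ/6 - 23/6] / (κ - a')^3.
Order-3 pole: residue = g''(a)/2; g''(-1/8 + (1/88)*sqrt(5753)) = -(5296896/143055667)*sqrt(5753), so the residue is -(2648448/143055667)*sqrt(5753).
List the singular points by increasing real part (a conjugate pair: the negative imaginary part first).

Radius of convergence at 0: -1/8 + (1/88)*sqrt(5753).
At -1/8 - (1/88)*sqrt(5753): a pole of order 3; residue (2648448/143055667)*sqrt(5753).
At -1/8 + (1/88)*sqrt(5753): a pole of order 3; residue -(2648448/143055667)*sqrt(5753).
At 1: an algebraic (square-root) branch point.


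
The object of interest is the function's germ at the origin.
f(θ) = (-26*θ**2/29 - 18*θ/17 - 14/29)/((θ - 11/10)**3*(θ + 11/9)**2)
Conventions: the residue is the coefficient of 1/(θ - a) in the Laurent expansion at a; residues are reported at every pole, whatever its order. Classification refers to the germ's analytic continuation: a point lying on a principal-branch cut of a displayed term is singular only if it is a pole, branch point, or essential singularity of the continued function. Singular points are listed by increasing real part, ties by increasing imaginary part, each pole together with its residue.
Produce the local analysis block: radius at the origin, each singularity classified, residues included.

Radius of convergence at 0: 11/10.
At -11/9: a pole of order 2; residue -33855894000/940658672173.
At 11/10: a pole of order 3; residue 33855894000/940658672173.

Denominator factor (θ + 11/9)^2: pole of order 2 at -11/9, modulus 11/9.
Denominator factor (θ - 11/10)^3: pole of order 3 at 11/10, modulus 11/10.
The radius of convergence is the smallest modulus among the singular points: 11/10.
At the order-2 pole -11/9 set g(θ) = (θ - (-11/9))^2*f(θ) = (-26*θ**2/29 - 18*θ/17 - 14/29)/(θ - 11/10)**3.
Order-2 pole: residue = g'(a); g'(-11/9) = -33855894000/940658672173, so the residue is -33855894000/940658672173.
At the order-3 pole 11/10 set g(θ) = (θ - (11/10))^3*f(θ) = (-26*θ**2/29 - 18*θ/17 - 14/29)/(θ + 11/9)**2.
Order-3 pole: residue = g''(a)/2; g''(11/10) = 67711788000/940658672173, so the residue is 33855894000/940658672173.
List the singular points by increasing real part (a conjugate pair: the negative imaginary part first).


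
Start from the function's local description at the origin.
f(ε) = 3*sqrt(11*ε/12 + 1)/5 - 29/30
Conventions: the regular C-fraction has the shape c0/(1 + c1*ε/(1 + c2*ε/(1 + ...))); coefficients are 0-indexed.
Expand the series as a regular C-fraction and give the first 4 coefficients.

Taylor coefficients (expand at 0): a_0 = -11/30, a_1 = 11/40, a_2 = -121/1920, a_3 = 1331/46080.
c0 = a_0 = -11/30. Peel one level at a time: if S = 1 + c*ε/S' with S'(0) = 1, then c is the ε-coefficient of S and S' = c*ε/(S - 1).
S_1 = c0/f = 1 + (3/4)*ε + (25/64)*ε^2 + ...; c1 = 3/4.
S_2 = c1*ε/(S_1 - 1) = 1 + (-25/48)*ε + (-121/2304)*ε^2 + ...; c2 = -25/48.
S_3 = c2*ε/(S_2 - 1) = 1 + (-121/1200)*ε + ...; c3 = -121/1200.

The regular C-fraction coefficients are [-11/30, 3/4, -25/48, -121/1200].


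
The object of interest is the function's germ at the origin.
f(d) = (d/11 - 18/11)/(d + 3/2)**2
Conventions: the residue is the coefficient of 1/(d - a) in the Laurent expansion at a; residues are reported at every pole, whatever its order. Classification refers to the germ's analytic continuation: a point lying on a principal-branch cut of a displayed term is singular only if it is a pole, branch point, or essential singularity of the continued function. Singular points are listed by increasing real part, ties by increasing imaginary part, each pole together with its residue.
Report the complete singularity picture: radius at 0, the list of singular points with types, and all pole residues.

Denominator factor (d + 3/2)^2: pole of order 2 at -3/2, modulus 3/2.
The radius of convergence is the smallest modulus among the singular points: 3/2.
At the order-2 pole -3/2 set g(d) = (d - (-3/2))^2*f(d) = d/11 - 18/11.
Order-2 pole: residue = g'(a); g'(-3/2) = 1/11, so the residue is 1/11.

Radius of convergence at 0: 3/2.
At -3/2: a pole of order 2; residue 1/11.


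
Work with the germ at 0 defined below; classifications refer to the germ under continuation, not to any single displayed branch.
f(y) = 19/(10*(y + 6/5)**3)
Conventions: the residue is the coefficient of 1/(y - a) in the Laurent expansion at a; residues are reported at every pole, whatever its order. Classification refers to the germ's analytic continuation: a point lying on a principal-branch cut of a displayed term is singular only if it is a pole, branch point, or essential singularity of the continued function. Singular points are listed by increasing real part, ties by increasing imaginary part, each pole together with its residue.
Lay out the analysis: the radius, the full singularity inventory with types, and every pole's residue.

Denominator factor (y + 6/5)^3: pole of order 3 at -6/5, modulus 6/5.
The radius of convergence is the smallest modulus among the singular points: 6/5.
At the order-3 pole -6/5 set g(y) = (y - (-6/5))^3*f(y) = 19/10.
Order-3 pole: residue = g''(a)/2; g''(-6/5) = 0, so the residue is 0.

Radius of convergence at 0: 6/5.
At -6/5: a pole of order 3; residue 0.


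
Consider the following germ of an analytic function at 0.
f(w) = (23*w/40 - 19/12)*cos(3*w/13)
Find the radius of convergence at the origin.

The radius of convergence is infinite.

The factor cos(3*w/13) is entire and contributes no finite singular point.
The polynomial part has no poles.
No finite singular points: the Taylor series at 0 converges everywhere.


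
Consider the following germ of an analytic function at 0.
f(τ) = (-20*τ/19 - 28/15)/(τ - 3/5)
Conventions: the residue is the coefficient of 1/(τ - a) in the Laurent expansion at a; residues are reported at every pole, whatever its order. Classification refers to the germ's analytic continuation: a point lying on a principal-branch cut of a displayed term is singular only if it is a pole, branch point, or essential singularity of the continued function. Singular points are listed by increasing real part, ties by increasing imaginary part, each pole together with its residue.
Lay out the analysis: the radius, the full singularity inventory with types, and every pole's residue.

Radius of convergence at 0: 3/5.
At 3/5: a pole of order 1; residue -712/285.

Denominator factor (τ - 3/5): pole of order 1 at 3/5, modulus 3/5.
The radius of convergence is the smallest modulus among the singular points: 3/5.
At the order-1 pole 3/5 set g(τ) = (τ - (3/5))*f(τ) = -20*τ/19 - 28/15.
Simple pole: residue = g(a) at a = 3/5, which is -712/285.


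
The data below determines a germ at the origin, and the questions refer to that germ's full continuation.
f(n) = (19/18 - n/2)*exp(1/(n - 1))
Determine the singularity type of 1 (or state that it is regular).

The point is an essential singularity.

The exponent 1/(n - (1)) has a pole at 1, so exp(1/(n - (1))) takes every nonzero value near it: an essential singularity (not a pole of any order).


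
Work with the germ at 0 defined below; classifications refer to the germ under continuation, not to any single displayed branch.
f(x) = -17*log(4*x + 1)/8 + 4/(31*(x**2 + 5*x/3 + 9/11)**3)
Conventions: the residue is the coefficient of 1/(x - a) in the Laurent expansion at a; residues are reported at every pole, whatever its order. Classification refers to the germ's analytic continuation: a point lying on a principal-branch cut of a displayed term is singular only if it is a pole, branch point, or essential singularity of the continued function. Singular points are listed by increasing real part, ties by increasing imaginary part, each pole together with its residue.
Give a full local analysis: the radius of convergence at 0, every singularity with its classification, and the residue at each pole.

Denominator factor (x**2 + 5*x/3 + 9/11)^3: discriminant -49/99, complex-conjugate roots (-5/6) + ((7/66)*sqrt(11))*i and (-5/6) - ((7/66)*sqrt(11))*i; poles of order 3, moduli (3/11)*sqrt(11) and (3/11)*sqrt(11).
Branch term (-17/8)*log(1 - x/(-1/4)): its argument vanishes at x = -1/4, a logarithmic branch point, modulus 1/4.
The radius of convergence is the smallest modulus among the singular points: 1/4.
The branch term is analytic at (-5/6) - ((7/66)*sqrt(11))*i and contributes nothing to the residue; only the rational part matters.
The factor x**2 + 5*x/3 + 9/11 splits as (x - a)(x - a') with a = (-5/6) - ((7/66)*sqrt(11))*i, a' = (-5/6) + ((7/66)*sqrt(11))*i. At the order-3 pole a set g(x) = (x - a)^3*(rational part) = [4/31] / (x - a')^3.
Order-3 pole: residue = g''(a)/2; g''((-5/6) - ((7/66)*sqrt(11))*i) = ((1411344/521017)*sqrt(11))*i, so the residue is ((705672/521017)*sqrt(11))*i.
The branch term is analytic at (-5/6) + ((7/66)*sqrt(11))*i and contributes nothing to the residue; only the rational part matters.
The factor x**2 + 5*x/3 + 9/11 splits as (x - a)(x - a') with a = (-5/6) + ((7/66)*sqrt(11))*i, a' = (-5/6) - ((7/66)*sqrt(11))*i. At the order-3 pole a set g(x) = (x - a)^3*(rational part) = [4/31] / (x - a')^3.
Order-3 pole: residue = g''(a)/2; g''((-5/6) + ((7/66)*sqrt(11))*i) = -((1411344/521017)*sqrt(11))*i, so the residue is -((705672/521017)*sqrt(11))*i.
List the singular points by increasing real part (a conjugate pair: the negative imaginary part first).

Radius of convergence at 0: 1/4.
At (-5/6) - ((7/66)*sqrt(11))*i: a pole of order 3; residue ((705672/521017)*sqrt(11))*i.
At (-5/6) + ((7/66)*sqrt(11))*i: a pole of order 3; residue -((705672/521017)*sqrt(11))*i.
At -1/4: a logarithmic branch point.


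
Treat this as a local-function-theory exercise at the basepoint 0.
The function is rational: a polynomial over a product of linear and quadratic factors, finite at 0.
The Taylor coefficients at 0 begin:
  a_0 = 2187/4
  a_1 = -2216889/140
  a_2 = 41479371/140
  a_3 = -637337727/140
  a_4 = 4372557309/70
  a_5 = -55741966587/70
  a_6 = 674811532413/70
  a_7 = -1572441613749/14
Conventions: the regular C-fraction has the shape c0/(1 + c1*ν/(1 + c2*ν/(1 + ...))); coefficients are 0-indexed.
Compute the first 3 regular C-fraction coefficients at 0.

Taylor coefficients (read off): a_0 = 2187/4, a_1 = -2216889/140, a_2 = 41479371/140.
c0 = a_0 = 2187/4. Peel one level at a time: if S = 1 + c*ν/S' with S'(0) = 1, then c is the ν-coefficient of S and S' = c*ν/(S - 1).
S_1 = c0/f = 1 + (3041/105)*ν + (3273286/11025)*ν^2 + ...; c1 = 3041/105.
S_2 = c1*ν/(S_1 - 1) = 1 + (-3273286/319305)*ν + ...; c2 = -3273286/319305.

The regular C-fraction coefficients are [2187/4, 3041/105, -3273286/319305].


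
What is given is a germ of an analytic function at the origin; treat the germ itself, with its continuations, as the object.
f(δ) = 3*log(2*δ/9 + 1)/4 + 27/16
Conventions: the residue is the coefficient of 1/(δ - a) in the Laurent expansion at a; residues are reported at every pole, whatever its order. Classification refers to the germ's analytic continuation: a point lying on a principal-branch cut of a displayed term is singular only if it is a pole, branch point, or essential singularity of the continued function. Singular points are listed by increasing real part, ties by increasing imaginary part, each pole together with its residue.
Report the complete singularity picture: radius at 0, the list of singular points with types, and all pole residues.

Branch term (3/4)*log(1 - δ/(-9/2)): its argument vanishes at δ = -9/2, a logarithmic branch point, modulus 9/2.
The radius of convergence is the smallest modulus among the singular points: 9/2.

Radius of convergence at 0: 9/2.
At -9/2: a logarithmic branch point.


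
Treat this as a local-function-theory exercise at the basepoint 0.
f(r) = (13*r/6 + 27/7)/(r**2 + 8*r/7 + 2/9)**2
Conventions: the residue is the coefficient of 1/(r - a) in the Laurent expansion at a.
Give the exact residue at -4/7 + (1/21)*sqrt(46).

The residue is -(24255/8464)*sqrt(46).

The factor r**2 + 8*r/7 + 2/9 splits as (r - a)(r - a') with a = -4/7 + (1/21)*sqrt(46), a' = -4/7 - (1/21)*sqrt(46). At the order-2 pole a set g(r) = (r - a)^2*f(r) = [13*r/6 + 27/7] / (r - a')^2.
Order-2 pole: residue = g'(a); g'(-4/7 + (1/21)*sqrt(46)) = -(24255/8464)*sqrt(46), so the residue is -(24255/8464)*sqrt(46).


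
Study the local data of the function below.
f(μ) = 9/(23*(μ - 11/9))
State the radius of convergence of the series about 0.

The radius of convergence is 11/9.

Denominator factor (μ - 11/9): pole of order 1 at 11/9, modulus 11/9.
The radius of convergence is the smallest modulus among the singular points: 11/9.


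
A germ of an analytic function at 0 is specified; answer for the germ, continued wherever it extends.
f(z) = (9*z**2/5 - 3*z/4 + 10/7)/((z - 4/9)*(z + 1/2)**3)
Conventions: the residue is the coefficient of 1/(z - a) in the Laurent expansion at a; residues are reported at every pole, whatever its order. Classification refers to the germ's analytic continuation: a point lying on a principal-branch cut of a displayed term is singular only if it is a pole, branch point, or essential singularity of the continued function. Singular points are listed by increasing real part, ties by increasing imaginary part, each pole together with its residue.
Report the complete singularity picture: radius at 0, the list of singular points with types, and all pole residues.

Radius of convergence at 0: 4/9.
At -1/2: a pole of order 3; residue -296136/171955.
At 4/9: a pole of order 1; residue 296136/171955.

Denominator factor (z + 1/2)^3: pole of order 3 at -1/2, modulus 1/2.
Denominator factor (z - 4/9): pole of order 1 at 4/9, modulus 4/9.
The radius of convergence is the smallest modulus among the singular points: 4/9.
At the order-3 pole -1/2 set g(z) = (z - (-1/2))^3*f(z) = (9*z**2/5 - 3*z/4 + 10/7)/(z - 4/9).
Order-3 pole: residue = g''(a)/2; g''(-1/2) = -592272/171955, so the residue is -296136/171955.
At the order-1 pole 4/9 set g(z) = (z - (4/9))*f(z) = (9*z**2/5 - 3*z/4 + 10/7)/(z + 1/2)**3.
Simple pole: residue = g(a) at a = 4/9, which is 296136/171955.
List the singular points by increasing real part (a conjugate pair: the negative imaginary part first).


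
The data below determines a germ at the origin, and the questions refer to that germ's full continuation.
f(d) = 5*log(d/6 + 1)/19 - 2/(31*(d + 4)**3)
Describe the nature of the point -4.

The denominator factor d + 4 vanishes at -4 and appears to the power 3; the numerator there equals -2/31, nonzero, and no other factor vanishes.
The branch terms are analytic at this point.
Hence a pole whose order is the multiplicity, 3.

The point is a pole of order 3.


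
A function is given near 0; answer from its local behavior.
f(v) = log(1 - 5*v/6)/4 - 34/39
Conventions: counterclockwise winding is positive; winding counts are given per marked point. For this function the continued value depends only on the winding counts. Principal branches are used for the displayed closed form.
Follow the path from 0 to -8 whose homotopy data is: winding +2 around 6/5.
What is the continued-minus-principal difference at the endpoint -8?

The rational part is single-valued and drops out of the difference; each branch term changes only by its own monodromy.
(1/4)*log(1 - v/(6/5)): each positive loop around 6/5 adds 2*pi*i to the log, so winding +2 contributes (1/4)*(2)*2*pi*i = pi*i.
Summing the contributions at v = -8 gives pi*i.

Continued minus principal equals pi*i.
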